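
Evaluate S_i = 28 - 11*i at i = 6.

S_6 = 28 + -11*6 = 28 + -66 = -38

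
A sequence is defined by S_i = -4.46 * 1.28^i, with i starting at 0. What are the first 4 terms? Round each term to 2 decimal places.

This is a geometric sequence.
i=0: S_0 = -4.46 * 1.28^0 = -4.46
i=1: S_1 = -4.46 * 1.28^1 ≈ -5.71
i=2: S_2 = -4.46 * 1.28^2 ≈ -7.31
i=3: S_3 = -4.46 * 1.28^3 ≈ -9.35
The first 4 terms are: [-4.46, -5.71, -7.31, -9.35]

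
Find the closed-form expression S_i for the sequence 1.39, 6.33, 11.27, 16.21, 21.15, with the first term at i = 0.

Check differences: 6.33 - 1.39 = 4.94
11.27 - 6.33 = 4.94
Common difference d = 4.94.
First term a = 1.39.
Formula: S_i = 1.39 + 4.94*i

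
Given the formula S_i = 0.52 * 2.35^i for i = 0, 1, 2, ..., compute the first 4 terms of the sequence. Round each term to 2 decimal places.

This is a geometric sequence.
i=0: S_0 = 0.52 * 2.35^0 = 0.52
i=1: S_1 = 0.52 * 2.35^1 ≈ 1.22
i=2: S_2 = 0.52 * 2.35^2 ≈ 2.87
i=3: S_3 = 0.52 * 2.35^3 ≈ 6.75
The first 4 terms are: [0.52, 1.22, 2.87, 6.75]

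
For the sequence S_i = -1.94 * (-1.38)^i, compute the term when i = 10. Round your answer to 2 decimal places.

S_10 = -1.94 * (-1.38)^10 ≈ -1.94 * 25.049 ≈ -48.6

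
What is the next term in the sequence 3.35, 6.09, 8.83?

Differences: 6.09 - 3.35 = 2.74
This is an arithmetic sequence with common difference d = 2.74.
Next term = 8.83 + 2.74 = 11.57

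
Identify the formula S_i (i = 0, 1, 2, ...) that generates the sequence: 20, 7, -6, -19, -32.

Check differences: 7 - 20 = -13
-6 - 7 = -13
Common difference d = -13.
First term a = 20.
Formula: S_i = 20 - 13*i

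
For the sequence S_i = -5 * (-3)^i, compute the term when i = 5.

S_5 = -5 * (-3)^5 = -5 * -243 = 1215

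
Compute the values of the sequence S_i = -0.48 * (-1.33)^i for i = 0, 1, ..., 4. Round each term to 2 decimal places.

This is a geometric sequence.
i=0: S_0 = -0.48 * (-1.33)^0 = -0.48
i=1: S_1 = -0.48 * (-1.33)^1 ≈ 0.64
i=2: S_2 = -0.48 * (-1.33)^2 ≈ -0.85
i=3: S_3 = -0.48 * (-1.33)^3 ≈ 1.13
i=4: S_4 = -0.48 * (-1.33)^4 ≈ -1.5
The first 5 terms are: [-0.48, 0.64, -0.85, 1.13, -1.5]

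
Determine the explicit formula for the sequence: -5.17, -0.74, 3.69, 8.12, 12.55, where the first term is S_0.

Check differences: -0.74 - -5.17 = 4.43
3.69 - -0.74 = 4.43
Common difference d = 4.43.
First term a = -5.17.
Formula: S_i = -5.17 + 4.43*i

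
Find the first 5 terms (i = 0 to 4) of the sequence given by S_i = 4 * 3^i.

This is a geometric sequence.
i=0: S_0 = 4 * 3^0 = 4
i=1: S_1 = 4 * 3^1 = 12
i=2: S_2 = 4 * 3^2 = 36
i=3: S_3 = 4 * 3^3 = 108
i=4: S_4 = 4 * 3^4 = 324
The first 5 terms are: [4, 12, 36, 108, 324]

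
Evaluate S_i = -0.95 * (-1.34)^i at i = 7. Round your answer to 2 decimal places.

S_7 = -0.95 * (-1.34)^7 ≈ -0.95 * -7.7577 ≈ 7.37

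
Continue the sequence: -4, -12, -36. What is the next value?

Ratios: -12 / -4 = 3.0
This is a geometric sequence with common ratio r = 3.
Next term = -36 * 3 = -108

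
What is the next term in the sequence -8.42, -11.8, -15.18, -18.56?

Differences: -11.8 - -8.42 = -3.38
This is an arithmetic sequence with common difference d = -3.38.
Next term = -18.56 + -3.38 = -21.94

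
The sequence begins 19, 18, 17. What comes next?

Differences: 18 - 19 = -1
This is an arithmetic sequence with common difference d = -1.
Next term = 17 + -1 = 16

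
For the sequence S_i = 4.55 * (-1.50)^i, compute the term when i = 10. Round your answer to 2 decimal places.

S_10 = 4.55 * (-1.5)^10 ≈ 4.55 * 57.665 ≈ 262.38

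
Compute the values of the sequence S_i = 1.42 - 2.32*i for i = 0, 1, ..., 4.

This is an arithmetic sequence.
i=0: S_0 = 1.42 + -2.32*0 = 1.42
i=1: S_1 = 1.42 + -2.32*1 = -0.9
i=2: S_2 = 1.42 + -2.32*2 = -3.22
i=3: S_3 = 1.42 + -2.32*3 = -5.54
i=4: S_4 = 1.42 + -2.32*4 = -7.86
The first 5 terms are: [1.42, -0.9, -3.22, -5.54, -7.86]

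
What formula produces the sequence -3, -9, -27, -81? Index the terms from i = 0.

Check ratios: -9 / -3 = 3.0
Common ratio r = 3.
First term a = -3.
Formula: S_i = -3 * 3^i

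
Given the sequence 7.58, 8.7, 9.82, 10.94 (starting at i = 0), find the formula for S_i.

Check differences: 8.7 - 7.58 = 1.12
9.82 - 8.7 = 1.12
Common difference d = 1.12.
First term a = 7.58.
Formula: S_i = 7.58 + 1.12*i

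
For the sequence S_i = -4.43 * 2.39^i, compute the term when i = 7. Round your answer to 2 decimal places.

S_7 = -4.43 * 2.39^7 ≈ -4.43 * 445.436 ≈ -1973.28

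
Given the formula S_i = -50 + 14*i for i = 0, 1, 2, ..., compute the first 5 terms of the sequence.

This is an arithmetic sequence.
i=0: S_0 = -50 + 14*0 = -50
i=1: S_1 = -50 + 14*1 = -36
i=2: S_2 = -50 + 14*2 = -22
i=3: S_3 = -50 + 14*3 = -8
i=4: S_4 = -50 + 14*4 = 6
The first 5 terms are: [-50, -36, -22, -8, 6]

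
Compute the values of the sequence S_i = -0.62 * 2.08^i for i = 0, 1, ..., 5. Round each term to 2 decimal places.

This is a geometric sequence.
i=0: S_0 = -0.62 * 2.08^0 = -0.62
i=1: S_1 = -0.62 * 2.08^1 ≈ -1.29
i=2: S_2 = -0.62 * 2.08^2 ≈ -2.68
i=3: S_3 = -0.62 * 2.08^3 ≈ -5.58
i=4: S_4 = -0.62 * 2.08^4 ≈ -11.6
i=5: S_5 = -0.62 * 2.08^5 ≈ -24.14
The first 6 terms are: [-0.62, -1.29, -2.68, -5.58, -11.6, -24.14]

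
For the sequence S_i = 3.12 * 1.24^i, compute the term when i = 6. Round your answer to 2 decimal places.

S_6 = 3.12 * 1.24^6 ≈ 3.12 * 3.6352 ≈ 11.34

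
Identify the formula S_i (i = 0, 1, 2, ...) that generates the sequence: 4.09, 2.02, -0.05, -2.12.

Check differences: 2.02 - 4.09 = -2.07
-0.05 - 2.02 = -2.07
Common difference d = -2.07.
First term a = 4.09.
Formula: S_i = 4.09 - 2.07*i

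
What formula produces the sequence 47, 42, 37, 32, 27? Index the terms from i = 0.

Check differences: 42 - 47 = -5
37 - 42 = -5
Common difference d = -5.
First term a = 47.
Formula: S_i = 47 - 5*i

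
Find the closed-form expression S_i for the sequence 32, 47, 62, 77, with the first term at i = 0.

Check differences: 47 - 32 = 15
62 - 47 = 15
Common difference d = 15.
First term a = 32.
Formula: S_i = 32 + 15*i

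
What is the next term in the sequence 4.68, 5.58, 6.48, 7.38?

Differences: 5.58 - 4.68 = 0.9
This is an arithmetic sequence with common difference d = 0.9.
Next term = 7.38 + 0.9 = 8.28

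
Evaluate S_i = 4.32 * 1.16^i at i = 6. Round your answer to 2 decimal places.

S_6 = 4.32 * 1.16^6 ≈ 4.32 * 2.4364 ≈ 10.53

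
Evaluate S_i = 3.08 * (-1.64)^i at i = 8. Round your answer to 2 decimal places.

S_8 = 3.08 * (-1.64)^8 ≈ 3.08 * 52.33 ≈ 161.18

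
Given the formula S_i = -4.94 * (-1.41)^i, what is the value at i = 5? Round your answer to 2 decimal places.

S_5 = -4.94 * (-1.41)^5 ≈ -4.94 * -5.5731 ≈ 27.53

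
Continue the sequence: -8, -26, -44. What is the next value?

Differences: -26 - -8 = -18
This is an arithmetic sequence with common difference d = -18.
Next term = -44 + -18 = -62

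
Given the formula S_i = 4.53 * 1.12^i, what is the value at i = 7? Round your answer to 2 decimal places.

S_7 = 4.53 * 1.12^7 ≈ 4.53 * 2.2107 ≈ 10.01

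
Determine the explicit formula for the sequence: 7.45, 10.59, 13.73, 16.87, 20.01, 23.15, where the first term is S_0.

Check differences: 10.59 - 7.45 = 3.14
13.73 - 10.59 = 3.14
Common difference d = 3.14.
First term a = 7.45.
Formula: S_i = 7.45 + 3.14*i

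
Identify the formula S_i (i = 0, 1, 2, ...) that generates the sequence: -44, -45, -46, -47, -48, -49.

Check differences: -45 - -44 = -1
-46 - -45 = -1
Common difference d = -1.
First term a = -44.
Formula: S_i = -44 - 1*i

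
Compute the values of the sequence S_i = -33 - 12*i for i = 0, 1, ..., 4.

This is an arithmetic sequence.
i=0: S_0 = -33 + -12*0 = -33
i=1: S_1 = -33 + -12*1 = -45
i=2: S_2 = -33 + -12*2 = -57
i=3: S_3 = -33 + -12*3 = -69
i=4: S_4 = -33 + -12*4 = -81
The first 5 terms are: [-33, -45, -57, -69, -81]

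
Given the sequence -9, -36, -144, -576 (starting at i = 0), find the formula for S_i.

Check ratios: -36 / -9 = 4.0
Common ratio r = 4.
First term a = -9.
Formula: S_i = -9 * 4^i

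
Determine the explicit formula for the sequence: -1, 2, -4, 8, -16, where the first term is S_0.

Check ratios: 2 / -1 = -2.0
Common ratio r = -2.
First term a = -1.
Formula: S_i = -1 * (-2)^i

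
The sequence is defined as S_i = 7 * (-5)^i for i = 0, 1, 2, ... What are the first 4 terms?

This is a geometric sequence.
i=0: S_0 = 7 * (-5)^0 = 7
i=1: S_1 = 7 * (-5)^1 = -35
i=2: S_2 = 7 * (-5)^2 = 175
i=3: S_3 = 7 * (-5)^3 = -875
The first 4 terms are: [7, -35, 175, -875]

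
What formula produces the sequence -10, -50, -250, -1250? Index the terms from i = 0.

Check ratios: -50 / -10 = 5.0
Common ratio r = 5.
First term a = -10.
Formula: S_i = -10 * 5^i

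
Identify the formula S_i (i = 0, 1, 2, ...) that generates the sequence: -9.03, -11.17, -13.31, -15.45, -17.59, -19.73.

Check differences: -11.17 - -9.03 = -2.14
-13.31 - -11.17 = -2.14
Common difference d = -2.14.
First term a = -9.03.
Formula: S_i = -9.03 - 2.14*i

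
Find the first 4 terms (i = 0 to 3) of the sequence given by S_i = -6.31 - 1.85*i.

This is an arithmetic sequence.
i=0: S_0 = -6.31 + -1.85*0 = -6.31
i=1: S_1 = -6.31 + -1.85*1 = -8.16
i=2: S_2 = -6.31 + -1.85*2 = -10.01
i=3: S_3 = -6.31 + -1.85*3 = -11.86
The first 4 terms are: [-6.31, -8.16, -10.01, -11.86]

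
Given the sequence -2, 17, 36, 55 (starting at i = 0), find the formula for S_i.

Check differences: 17 - -2 = 19
36 - 17 = 19
Common difference d = 19.
First term a = -2.
Formula: S_i = -2 + 19*i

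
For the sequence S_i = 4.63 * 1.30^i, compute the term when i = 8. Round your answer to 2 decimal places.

S_8 = 4.63 * 1.3^8 ≈ 4.63 * 8.1573 ≈ 37.77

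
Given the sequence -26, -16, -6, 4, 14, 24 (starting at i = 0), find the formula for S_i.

Check differences: -16 - -26 = 10
-6 - -16 = 10
Common difference d = 10.
First term a = -26.
Formula: S_i = -26 + 10*i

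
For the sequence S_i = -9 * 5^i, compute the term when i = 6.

S_6 = -9 * 5^6 = -9 * 15625 = -140625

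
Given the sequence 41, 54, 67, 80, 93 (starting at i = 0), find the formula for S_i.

Check differences: 54 - 41 = 13
67 - 54 = 13
Common difference d = 13.
First term a = 41.
Formula: S_i = 41 + 13*i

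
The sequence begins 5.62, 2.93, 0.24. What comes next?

Differences: 2.93 - 5.62 = -2.69
This is an arithmetic sequence with common difference d = -2.69.
Next term = 0.24 + -2.69 = -2.45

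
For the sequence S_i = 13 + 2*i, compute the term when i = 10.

S_10 = 13 + 2*10 = 13 + 20 = 33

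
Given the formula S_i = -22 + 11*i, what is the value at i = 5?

S_5 = -22 + 11*5 = -22 + 55 = 33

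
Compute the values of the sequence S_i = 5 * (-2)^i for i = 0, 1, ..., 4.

This is a geometric sequence.
i=0: S_0 = 5 * (-2)^0 = 5
i=1: S_1 = 5 * (-2)^1 = -10
i=2: S_2 = 5 * (-2)^2 = 20
i=3: S_3 = 5 * (-2)^3 = -40
i=4: S_4 = 5 * (-2)^4 = 80
The first 5 terms are: [5, -10, 20, -40, 80]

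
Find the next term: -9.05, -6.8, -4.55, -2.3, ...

Differences: -6.8 - -9.05 = 2.25
This is an arithmetic sequence with common difference d = 2.25.
Next term = -2.3 + 2.25 = -0.05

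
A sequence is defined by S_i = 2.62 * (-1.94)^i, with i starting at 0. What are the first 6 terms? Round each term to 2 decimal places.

This is a geometric sequence.
i=0: S_0 = 2.62 * (-1.94)^0 = 2.62
i=1: S_1 = 2.62 * (-1.94)^1 ≈ -5.08
i=2: S_2 = 2.62 * (-1.94)^2 ≈ 9.86
i=3: S_3 = 2.62 * (-1.94)^3 ≈ -19.13
i=4: S_4 = 2.62 * (-1.94)^4 ≈ 37.11
i=5: S_5 = 2.62 * (-1.94)^5 ≈ -72.0
The first 6 terms are: [2.62, -5.08, 9.86, -19.13, 37.11, -72.0]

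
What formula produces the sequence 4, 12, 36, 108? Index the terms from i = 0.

Check ratios: 12 / 4 = 3.0
Common ratio r = 3.
First term a = 4.
Formula: S_i = 4 * 3^i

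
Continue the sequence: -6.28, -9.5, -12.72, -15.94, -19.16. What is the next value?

Differences: -9.5 - -6.28 = -3.22
This is an arithmetic sequence with common difference d = -3.22.
Next term = -19.16 + -3.22 = -22.38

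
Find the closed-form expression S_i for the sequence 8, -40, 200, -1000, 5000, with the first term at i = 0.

Check ratios: -40 / 8 = -5.0
Common ratio r = -5.
First term a = 8.
Formula: S_i = 8 * (-5)^i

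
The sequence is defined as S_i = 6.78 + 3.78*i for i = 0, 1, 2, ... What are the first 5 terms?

This is an arithmetic sequence.
i=0: S_0 = 6.78 + 3.78*0 = 6.78
i=1: S_1 = 6.78 + 3.78*1 = 10.56
i=2: S_2 = 6.78 + 3.78*2 = 14.34
i=3: S_3 = 6.78 + 3.78*3 = 18.12
i=4: S_4 = 6.78 + 3.78*4 = 21.9
The first 5 terms are: [6.78, 10.56, 14.34, 18.12, 21.9]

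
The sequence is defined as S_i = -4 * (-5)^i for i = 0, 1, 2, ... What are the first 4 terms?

This is a geometric sequence.
i=0: S_0 = -4 * (-5)^0 = -4
i=1: S_1 = -4 * (-5)^1 = 20
i=2: S_2 = -4 * (-5)^2 = -100
i=3: S_3 = -4 * (-5)^3 = 500
The first 4 terms are: [-4, 20, -100, 500]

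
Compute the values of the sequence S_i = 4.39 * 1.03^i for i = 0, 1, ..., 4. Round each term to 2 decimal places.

This is a geometric sequence.
i=0: S_0 = 4.39 * 1.03^0 = 4.39
i=1: S_1 = 4.39 * 1.03^1 ≈ 4.52
i=2: S_2 = 4.39 * 1.03^2 ≈ 4.66
i=3: S_3 = 4.39 * 1.03^3 ≈ 4.8
i=4: S_4 = 4.39 * 1.03^4 ≈ 4.94
The first 5 terms are: [4.39, 4.52, 4.66, 4.8, 4.94]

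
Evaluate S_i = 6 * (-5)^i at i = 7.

S_7 = 6 * (-5)^7 = 6 * -78125 = -468750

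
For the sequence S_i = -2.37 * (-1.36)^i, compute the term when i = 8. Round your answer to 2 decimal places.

S_8 = -2.37 * (-1.36)^8 ≈ -2.37 * 11.7034 ≈ -27.74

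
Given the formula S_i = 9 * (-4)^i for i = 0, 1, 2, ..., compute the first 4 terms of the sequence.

This is a geometric sequence.
i=0: S_0 = 9 * (-4)^0 = 9
i=1: S_1 = 9 * (-4)^1 = -36
i=2: S_2 = 9 * (-4)^2 = 144
i=3: S_3 = 9 * (-4)^3 = -576
The first 4 terms are: [9, -36, 144, -576]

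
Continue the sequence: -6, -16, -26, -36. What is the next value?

Differences: -16 - -6 = -10
This is an arithmetic sequence with common difference d = -10.
Next term = -36 + -10 = -46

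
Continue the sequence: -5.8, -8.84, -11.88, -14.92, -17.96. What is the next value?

Differences: -8.84 - -5.8 = -3.04
This is an arithmetic sequence with common difference d = -3.04.
Next term = -17.96 + -3.04 = -21.0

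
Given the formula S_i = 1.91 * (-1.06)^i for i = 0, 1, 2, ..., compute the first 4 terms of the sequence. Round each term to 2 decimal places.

This is a geometric sequence.
i=0: S_0 = 1.91 * (-1.06)^0 = 1.91
i=1: S_1 = 1.91 * (-1.06)^1 ≈ -2.02
i=2: S_2 = 1.91 * (-1.06)^2 ≈ 2.15
i=3: S_3 = 1.91 * (-1.06)^3 ≈ -2.27
The first 4 terms are: [1.91, -2.02, 2.15, -2.27]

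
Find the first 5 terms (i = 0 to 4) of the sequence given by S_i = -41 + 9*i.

This is an arithmetic sequence.
i=0: S_0 = -41 + 9*0 = -41
i=1: S_1 = -41 + 9*1 = -32
i=2: S_2 = -41 + 9*2 = -23
i=3: S_3 = -41 + 9*3 = -14
i=4: S_4 = -41 + 9*4 = -5
The first 5 terms are: [-41, -32, -23, -14, -5]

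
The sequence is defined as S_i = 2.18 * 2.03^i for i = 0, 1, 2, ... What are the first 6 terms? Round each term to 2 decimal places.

This is a geometric sequence.
i=0: S_0 = 2.18 * 2.03^0 = 2.18
i=1: S_1 = 2.18 * 2.03^1 ≈ 4.43
i=2: S_2 = 2.18 * 2.03^2 ≈ 8.98
i=3: S_3 = 2.18 * 2.03^3 ≈ 18.24
i=4: S_4 = 2.18 * 2.03^4 ≈ 37.02
i=5: S_5 = 2.18 * 2.03^5 ≈ 75.15
The first 6 terms are: [2.18, 4.43, 8.98, 18.24, 37.02, 75.15]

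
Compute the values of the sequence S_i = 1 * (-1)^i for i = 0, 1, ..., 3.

This is a geometric sequence.
i=0: S_0 = 1 * (-1)^0 = 1
i=1: S_1 = 1 * (-1)^1 = -1
i=2: S_2 = 1 * (-1)^2 = 1
i=3: S_3 = 1 * (-1)^3 = -1
The first 4 terms are: [1, -1, 1, -1]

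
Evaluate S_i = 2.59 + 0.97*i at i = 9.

S_9 = 2.59 + 0.97*9 = 2.59 + 8.73 = 11.32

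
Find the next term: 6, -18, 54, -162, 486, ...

Ratios: -18 / 6 = -3.0
This is a geometric sequence with common ratio r = -3.
Next term = 486 * -3 = -1458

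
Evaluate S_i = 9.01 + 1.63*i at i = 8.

S_8 = 9.01 + 1.63*8 = 9.01 + 13.04 = 22.05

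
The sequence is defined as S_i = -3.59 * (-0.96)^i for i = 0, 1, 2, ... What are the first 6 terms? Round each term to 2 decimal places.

This is a geometric sequence.
i=0: S_0 = -3.59 * (-0.96)^0 = -3.59
i=1: S_1 = -3.59 * (-0.96)^1 ≈ 3.45
i=2: S_2 = -3.59 * (-0.96)^2 ≈ -3.31
i=3: S_3 = -3.59 * (-0.96)^3 ≈ 3.18
i=4: S_4 = -3.59 * (-0.96)^4 ≈ -3.05
i=5: S_5 = -3.59 * (-0.96)^5 ≈ 2.93
The first 6 terms are: [-3.59, 3.45, -3.31, 3.18, -3.05, 2.93]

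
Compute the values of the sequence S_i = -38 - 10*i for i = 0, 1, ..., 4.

This is an arithmetic sequence.
i=0: S_0 = -38 + -10*0 = -38
i=1: S_1 = -38 + -10*1 = -48
i=2: S_2 = -38 + -10*2 = -58
i=3: S_3 = -38 + -10*3 = -68
i=4: S_4 = -38 + -10*4 = -78
The first 5 terms are: [-38, -48, -58, -68, -78]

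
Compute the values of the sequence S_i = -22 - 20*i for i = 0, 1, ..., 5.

This is an arithmetic sequence.
i=0: S_0 = -22 + -20*0 = -22
i=1: S_1 = -22 + -20*1 = -42
i=2: S_2 = -22 + -20*2 = -62
i=3: S_3 = -22 + -20*3 = -82
i=4: S_4 = -22 + -20*4 = -102
i=5: S_5 = -22 + -20*5 = -122
The first 6 terms are: [-22, -42, -62, -82, -102, -122]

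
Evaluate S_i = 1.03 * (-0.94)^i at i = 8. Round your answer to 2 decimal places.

S_8 = 1.03 * (-0.94)^8 ≈ 1.03 * 0.6096 ≈ 0.63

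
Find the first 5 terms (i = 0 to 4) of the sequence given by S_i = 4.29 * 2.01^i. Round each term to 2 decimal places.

This is a geometric sequence.
i=0: S_0 = 4.29 * 2.01^0 = 4.29
i=1: S_1 = 4.29 * 2.01^1 ≈ 8.62
i=2: S_2 = 4.29 * 2.01^2 ≈ 17.33
i=3: S_3 = 4.29 * 2.01^3 ≈ 34.84
i=4: S_4 = 4.29 * 2.01^4 ≈ 70.02
The first 5 terms are: [4.29, 8.62, 17.33, 34.84, 70.02]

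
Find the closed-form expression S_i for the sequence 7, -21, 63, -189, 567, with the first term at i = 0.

Check ratios: -21 / 7 = -3.0
Common ratio r = -3.
First term a = 7.
Formula: S_i = 7 * (-3)^i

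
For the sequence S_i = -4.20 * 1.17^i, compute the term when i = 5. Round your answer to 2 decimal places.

S_5 = -4.2 * 1.17^5 ≈ -4.2 * 2.1924 ≈ -9.21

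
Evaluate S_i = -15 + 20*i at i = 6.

S_6 = -15 + 20*6 = -15 + 120 = 105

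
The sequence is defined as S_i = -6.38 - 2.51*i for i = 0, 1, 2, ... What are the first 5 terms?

This is an arithmetic sequence.
i=0: S_0 = -6.38 + -2.51*0 = -6.38
i=1: S_1 = -6.38 + -2.51*1 = -8.89
i=2: S_2 = -6.38 + -2.51*2 = -11.4
i=3: S_3 = -6.38 + -2.51*3 = -13.91
i=4: S_4 = -6.38 + -2.51*4 = -16.42
The first 5 terms are: [-6.38, -8.89, -11.4, -13.91, -16.42]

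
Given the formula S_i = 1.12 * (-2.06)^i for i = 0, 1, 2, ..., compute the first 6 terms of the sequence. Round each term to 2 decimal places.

This is a geometric sequence.
i=0: S_0 = 1.12 * (-2.06)^0 = 1.12
i=1: S_1 = 1.12 * (-2.06)^1 ≈ -2.31
i=2: S_2 = 1.12 * (-2.06)^2 ≈ 4.75
i=3: S_3 = 1.12 * (-2.06)^3 ≈ -9.79
i=4: S_4 = 1.12 * (-2.06)^4 ≈ 20.17
i=5: S_5 = 1.12 * (-2.06)^5 ≈ -41.55
The first 6 terms are: [1.12, -2.31, 4.75, -9.79, 20.17, -41.55]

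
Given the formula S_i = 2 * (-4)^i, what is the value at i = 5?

S_5 = 2 * (-4)^5 = 2 * -1024 = -2048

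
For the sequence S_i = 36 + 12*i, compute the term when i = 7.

S_7 = 36 + 12*7 = 36 + 84 = 120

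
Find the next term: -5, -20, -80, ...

Ratios: -20 / -5 = 4.0
This is a geometric sequence with common ratio r = 4.
Next term = -80 * 4 = -320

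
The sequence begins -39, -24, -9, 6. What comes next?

Differences: -24 - -39 = 15
This is an arithmetic sequence with common difference d = 15.
Next term = 6 + 15 = 21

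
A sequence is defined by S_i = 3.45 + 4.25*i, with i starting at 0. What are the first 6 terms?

This is an arithmetic sequence.
i=0: S_0 = 3.45 + 4.25*0 = 3.45
i=1: S_1 = 3.45 + 4.25*1 = 7.7
i=2: S_2 = 3.45 + 4.25*2 = 11.95
i=3: S_3 = 3.45 + 4.25*3 = 16.2
i=4: S_4 = 3.45 + 4.25*4 = 20.45
i=5: S_5 = 3.45 + 4.25*5 = 24.7
The first 6 terms are: [3.45, 7.7, 11.95, 16.2, 20.45, 24.7]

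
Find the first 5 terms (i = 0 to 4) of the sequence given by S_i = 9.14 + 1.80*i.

This is an arithmetic sequence.
i=0: S_0 = 9.14 + 1.8*0 = 9.14
i=1: S_1 = 9.14 + 1.8*1 = 10.94
i=2: S_2 = 9.14 + 1.8*2 = 12.74
i=3: S_3 = 9.14 + 1.8*3 = 14.54
i=4: S_4 = 9.14 + 1.8*4 = 16.34
The first 5 terms are: [9.14, 10.94, 12.74, 14.54, 16.34]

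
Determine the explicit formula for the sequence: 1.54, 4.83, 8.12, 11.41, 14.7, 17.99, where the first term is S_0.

Check differences: 4.83 - 1.54 = 3.29
8.12 - 4.83 = 3.29
Common difference d = 3.29.
First term a = 1.54.
Formula: S_i = 1.54 + 3.29*i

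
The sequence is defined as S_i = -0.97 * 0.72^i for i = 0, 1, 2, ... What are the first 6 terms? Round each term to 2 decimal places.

This is a geometric sequence.
i=0: S_0 = -0.97 * 0.72^0 = -0.97
i=1: S_1 = -0.97 * 0.72^1 ≈ -0.7
i=2: S_2 = -0.97 * 0.72^2 ≈ -0.5
i=3: S_3 = -0.97 * 0.72^3 ≈ -0.36
i=4: S_4 = -0.97 * 0.72^4 ≈ -0.26
i=5: S_5 = -0.97 * 0.72^5 ≈ -0.19
The first 6 terms are: [-0.97, -0.7, -0.5, -0.36, -0.26, -0.19]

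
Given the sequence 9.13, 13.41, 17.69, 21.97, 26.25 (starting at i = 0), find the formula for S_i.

Check differences: 13.41 - 9.13 = 4.28
17.69 - 13.41 = 4.28
Common difference d = 4.28.
First term a = 9.13.
Formula: S_i = 9.13 + 4.28*i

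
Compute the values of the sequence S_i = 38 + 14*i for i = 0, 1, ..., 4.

This is an arithmetic sequence.
i=0: S_0 = 38 + 14*0 = 38
i=1: S_1 = 38 + 14*1 = 52
i=2: S_2 = 38 + 14*2 = 66
i=3: S_3 = 38 + 14*3 = 80
i=4: S_4 = 38 + 14*4 = 94
The first 5 terms are: [38, 52, 66, 80, 94]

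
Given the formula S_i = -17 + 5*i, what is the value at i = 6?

S_6 = -17 + 5*6 = -17 + 30 = 13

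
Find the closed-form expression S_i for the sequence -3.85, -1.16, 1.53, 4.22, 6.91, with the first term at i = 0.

Check differences: -1.16 - -3.85 = 2.69
1.53 - -1.16 = 2.69
Common difference d = 2.69.
First term a = -3.85.
Formula: S_i = -3.85 + 2.69*i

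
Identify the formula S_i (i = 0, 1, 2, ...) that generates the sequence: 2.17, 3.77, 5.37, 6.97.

Check differences: 3.77 - 2.17 = 1.6
5.37 - 3.77 = 1.6
Common difference d = 1.6.
First term a = 2.17.
Formula: S_i = 2.17 + 1.60*i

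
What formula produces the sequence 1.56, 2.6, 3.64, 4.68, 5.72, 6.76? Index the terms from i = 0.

Check differences: 2.6 - 1.56 = 1.04
3.64 - 2.6 = 1.04
Common difference d = 1.04.
First term a = 1.56.
Formula: S_i = 1.56 + 1.04*i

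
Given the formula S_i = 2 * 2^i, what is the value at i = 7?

S_7 = 2 * 2^7 = 2 * 128 = 256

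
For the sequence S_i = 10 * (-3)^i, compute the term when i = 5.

S_5 = 10 * (-3)^5 = 10 * -243 = -2430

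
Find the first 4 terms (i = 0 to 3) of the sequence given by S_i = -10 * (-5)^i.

This is a geometric sequence.
i=0: S_0 = -10 * (-5)^0 = -10
i=1: S_1 = -10 * (-5)^1 = 50
i=2: S_2 = -10 * (-5)^2 = -250
i=3: S_3 = -10 * (-5)^3 = 1250
The first 4 terms are: [-10, 50, -250, 1250]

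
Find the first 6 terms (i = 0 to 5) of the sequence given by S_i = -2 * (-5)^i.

This is a geometric sequence.
i=0: S_0 = -2 * (-5)^0 = -2
i=1: S_1 = -2 * (-5)^1 = 10
i=2: S_2 = -2 * (-5)^2 = -50
i=3: S_3 = -2 * (-5)^3 = 250
i=4: S_4 = -2 * (-5)^4 = -1250
i=5: S_5 = -2 * (-5)^5 = 6250
The first 6 terms are: [-2, 10, -50, 250, -1250, 6250]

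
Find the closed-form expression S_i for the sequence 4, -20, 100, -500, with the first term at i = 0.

Check ratios: -20 / 4 = -5.0
Common ratio r = -5.
First term a = 4.
Formula: S_i = 4 * (-5)^i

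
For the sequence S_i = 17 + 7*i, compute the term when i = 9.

S_9 = 17 + 7*9 = 17 + 63 = 80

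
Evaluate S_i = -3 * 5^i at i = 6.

S_6 = -3 * 5^6 = -3 * 15625 = -46875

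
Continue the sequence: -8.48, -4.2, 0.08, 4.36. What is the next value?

Differences: -4.2 - -8.48 = 4.28
This is an arithmetic sequence with common difference d = 4.28.
Next term = 4.36 + 4.28 = 8.64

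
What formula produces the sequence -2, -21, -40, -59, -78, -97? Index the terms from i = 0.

Check differences: -21 - -2 = -19
-40 - -21 = -19
Common difference d = -19.
First term a = -2.
Formula: S_i = -2 - 19*i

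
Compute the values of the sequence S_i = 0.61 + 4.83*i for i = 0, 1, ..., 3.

This is an arithmetic sequence.
i=0: S_0 = 0.61 + 4.83*0 = 0.61
i=1: S_1 = 0.61 + 4.83*1 = 5.44
i=2: S_2 = 0.61 + 4.83*2 = 10.27
i=3: S_3 = 0.61 + 4.83*3 = 15.1
The first 4 terms are: [0.61, 5.44, 10.27, 15.1]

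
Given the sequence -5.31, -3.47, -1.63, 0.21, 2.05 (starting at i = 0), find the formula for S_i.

Check differences: -3.47 - -5.31 = 1.84
-1.63 - -3.47 = 1.84
Common difference d = 1.84.
First term a = -5.31.
Formula: S_i = -5.31 + 1.84*i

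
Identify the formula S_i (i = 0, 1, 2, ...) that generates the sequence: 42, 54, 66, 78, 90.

Check differences: 54 - 42 = 12
66 - 54 = 12
Common difference d = 12.
First term a = 42.
Formula: S_i = 42 + 12*i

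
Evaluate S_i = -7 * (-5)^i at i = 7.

S_7 = -7 * (-5)^7 = -7 * -78125 = 546875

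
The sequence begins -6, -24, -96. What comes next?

Ratios: -24 / -6 = 4.0
This is a geometric sequence with common ratio r = 4.
Next term = -96 * 4 = -384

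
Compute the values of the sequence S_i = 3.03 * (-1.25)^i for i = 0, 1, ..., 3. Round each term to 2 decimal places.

This is a geometric sequence.
i=0: S_0 = 3.03 * (-1.25)^0 = 3.03
i=1: S_1 = 3.03 * (-1.25)^1 ≈ -3.79
i=2: S_2 = 3.03 * (-1.25)^2 ≈ 4.73
i=3: S_3 = 3.03 * (-1.25)^3 ≈ -5.92
The first 4 terms are: [3.03, -3.79, 4.73, -5.92]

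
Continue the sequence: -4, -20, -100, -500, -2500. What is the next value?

Ratios: -20 / -4 = 5.0
This is a geometric sequence with common ratio r = 5.
Next term = -2500 * 5 = -12500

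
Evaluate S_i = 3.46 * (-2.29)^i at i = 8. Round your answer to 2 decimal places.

S_8 = 3.46 * (-2.29)^8 ≈ 3.46 * 756.2822 ≈ 2616.74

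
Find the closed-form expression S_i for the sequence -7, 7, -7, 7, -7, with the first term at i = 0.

Check ratios: 7 / -7 = -1.0
Common ratio r = -1.
First term a = -7.
Formula: S_i = -7 * (-1)^i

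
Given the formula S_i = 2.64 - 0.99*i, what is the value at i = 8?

S_8 = 2.64 + -0.99*8 = 2.64 + -7.92 = -5.28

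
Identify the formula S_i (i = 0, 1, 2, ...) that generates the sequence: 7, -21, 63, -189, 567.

Check ratios: -21 / 7 = -3.0
Common ratio r = -3.
First term a = 7.
Formula: S_i = 7 * (-3)^i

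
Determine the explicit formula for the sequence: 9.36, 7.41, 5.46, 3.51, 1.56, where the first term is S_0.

Check differences: 7.41 - 9.36 = -1.95
5.46 - 7.41 = -1.95
Common difference d = -1.95.
First term a = 9.36.
Formula: S_i = 9.36 - 1.95*i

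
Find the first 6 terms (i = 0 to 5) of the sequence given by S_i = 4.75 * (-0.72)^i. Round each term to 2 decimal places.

This is a geometric sequence.
i=0: S_0 = 4.75 * (-0.72)^0 = 4.75
i=1: S_1 = 4.75 * (-0.72)^1 = -3.42
i=2: S_2 = 4.75 * (-0.72)^2 ≈ 2.46
i=3: S_3 = 4.75 * (-0.72)^3 ≈ -1.77
i=4: S_4 = 4.75 * (-0.72)^4 ≈ 1.28
i=5: S_5 = 4.75 * (-0.72)^5 ≈ -0.92
The first 6 terms are: [4.75, -3.42, 2.46, -1.77, 1.28, -0.92]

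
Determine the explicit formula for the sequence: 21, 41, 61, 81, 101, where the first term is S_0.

Check differences: 41 - 21 = 20
61 - 41 = 20
Common difference d = 20.
First term a = 21.
Formula: S_i = 21 + 20*i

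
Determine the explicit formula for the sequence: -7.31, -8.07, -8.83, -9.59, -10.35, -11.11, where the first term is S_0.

Check differences: -8.07 - -7.31 = -0.76
-8.83 - -8.07 = -0.76
Common difference d = -0.76.
First term a = -7.31.
Formula: S_i = -7.31 - 0.76*i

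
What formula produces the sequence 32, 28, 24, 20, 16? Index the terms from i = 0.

Check differences: 28 - 32 = -4
24 - 28 = -4
Common difference d = -4.
First term a = 32.
Formula: S_i = 32 - 4*i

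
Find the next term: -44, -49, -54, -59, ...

Differences: -49 - -44 = -5
This is an arithmetic sequence with common difference d = -5.
Next term = -59 + -5 = -64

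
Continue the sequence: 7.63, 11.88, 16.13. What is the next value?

Differences: 11.88 - 7.63 = 4.25
This is an arithmetic sequence with common difference d = 4.25.
Next term = 16.13 + 4.25 = 20.38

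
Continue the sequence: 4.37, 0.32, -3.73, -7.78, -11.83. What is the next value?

Differences: 0.32 - 4.37 = -4.05
This is an arithmetic sequence with common difference d = -4.05.
Next term = -11.83 + -4.05 = -15.88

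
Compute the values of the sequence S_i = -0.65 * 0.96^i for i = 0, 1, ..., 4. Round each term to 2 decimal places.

This is a geometric sequence.
i=0: S_0 = -0.65 * 0.96^0 = -0.65
i=1: S_1 = -0.65 * 0.96^1 ≈ -0.62
i=2: S_2 = -0.65 * 0.96^2 ≈ -0.6
i=3: S_3 = -0.65 * 0.96^3 ≈ -0.58
i=4: S_4 = -0.65 * 0.96^4 ≈ -0.55
The first 5 terms are: [-0.65, -0.62, -0.6, -0.58, -0.55]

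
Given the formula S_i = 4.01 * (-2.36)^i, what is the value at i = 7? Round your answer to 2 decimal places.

S_7 = 4.01 * (-2.36)^7 ≈ 4.01 * -407.7407 ≈ -1635.04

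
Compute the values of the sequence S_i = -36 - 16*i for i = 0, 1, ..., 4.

This is an arithmetic sequence.
i=0: S_0 = -36 + -16*0 = -36
i=1: S_1 = -36 + -16*1 = -52
i=2: S_2 = -36 + -16*2 = -68
i=3: S_3 = -36 + -16*3 = -84
i=4: S_4 = -36 + -16*4 = -100
The first 5 terms are: [-36, -52, -68, -84, -100]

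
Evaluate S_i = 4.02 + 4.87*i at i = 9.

S_9 = 4.02 + 4.87*9 = 4.02 + 43.83 = 47.85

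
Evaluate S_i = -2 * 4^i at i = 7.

S_7 = -2 * 4^7 = -2 * 16384 = -32768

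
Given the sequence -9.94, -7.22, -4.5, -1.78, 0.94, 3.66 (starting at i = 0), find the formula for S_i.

Check differences: -7.22 - -9.94 = 2.72
-4.5 - -7.22 = 2.72
Common difference d = 2.72.
First term a = -9.94.
Formula: S_i = -9.94 + 2.72*i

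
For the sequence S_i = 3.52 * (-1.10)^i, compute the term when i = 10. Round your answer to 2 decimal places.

S_10 = 3.52 * (-1.1)^10 ≈ 3.52 * 2.5937 ≈ 9.13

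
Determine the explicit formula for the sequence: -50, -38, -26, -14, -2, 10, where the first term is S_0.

Check differences: -38 - -50 = 12
-26 - -38 = 12
Common difference d = 12.
First term a = -50.
Formula: S_i = -50 + 12*i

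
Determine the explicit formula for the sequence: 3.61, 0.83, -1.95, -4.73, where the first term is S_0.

Check differences: 0.83 - 3.61 = -2.78
-1.95 - 0.83 = -2.78
Common difference d = -2.78.
First term a = 3.61.
Formula: S_i = 3.61 - 2.78*i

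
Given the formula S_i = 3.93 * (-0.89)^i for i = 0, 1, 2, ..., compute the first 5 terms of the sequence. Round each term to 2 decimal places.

This is a geometric sequence.
i=0: S_0 = 3.93 * (-0.89)^0 = 3.93
i=1: S_1 = 3.93 * (-0.89)^1 ≈ -3.5
i=2: S_2 = 3.93 * (-0.89)^2 ≈ 3.11
i=3: S_3 = 3.93 * (-0.89)^3 ≈ -2.77
i=4: S_4 = 3.93 * (-0.89)^4 ≈ 2.47
The first 5 terms are: [3.93, -3.5, 3.11, -2.77, 2.47]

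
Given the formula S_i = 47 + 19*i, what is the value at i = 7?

S_7 = 47 + 19*7 = 47 + 133 = 180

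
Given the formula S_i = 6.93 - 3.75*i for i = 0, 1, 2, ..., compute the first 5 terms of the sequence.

This is an arithmetic sequence.
i=0: S_0 = 6.93 + -3.75*0 = 6.93
i=1: S_1 = 6.93 + -3.75*1 = 3.18
i=2: S_2 = 6.93 + -3.75*2 = -0.57
i=3: S_3 = 6.93 + -3.75*3 = -4.32
i=4: S_4 = 6.93 + -3.75*4 = -8.07
The first 5 terms are: [6.93, 3.18, -0.57, -4.32, -8.07]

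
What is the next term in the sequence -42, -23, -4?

Differences: -23 - -42 = 19
This is an arithmetic sequence with common difference d = 19.
Next term = -4 + 19 = 15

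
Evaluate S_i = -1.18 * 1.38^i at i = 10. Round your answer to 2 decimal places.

S_10 = -1.18 * 1.38^10 ≈ -1.18 * 25.049 ≈ -29.56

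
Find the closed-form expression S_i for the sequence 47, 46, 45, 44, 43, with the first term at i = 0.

Check differences: 46 - 47 = -1
45 - 46 = -1
Common difference d = -1.
First term a = 47.
Formula: S_i = 47 - 1*i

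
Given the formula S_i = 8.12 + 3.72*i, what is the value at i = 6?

S_6 = 8.12 + 3.72*6 = 8.12 + 22.32 = 30.44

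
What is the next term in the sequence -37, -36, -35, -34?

Differences: -36 - -37 = 1
This is an arithmetic sequence with common difference d = 1.
Next term = -34 + 1 = -33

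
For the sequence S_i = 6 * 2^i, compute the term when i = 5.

S_5 = 6 * 2^5 = 6 * 32 = 192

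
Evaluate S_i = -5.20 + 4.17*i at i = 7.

S_7 = -5.2 + 4.17*7 = -5.2 + 29.19 = 23.99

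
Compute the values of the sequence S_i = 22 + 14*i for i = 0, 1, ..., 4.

This is an arithmetic sequence.
i=0: S_0 = 22 + 14*0 = 22
i=1: S_1 = 22 + 14*1 = 36
i=2: S_2 = 22 + 14*2 = 50
i=3: S_3 = 22 + 14*3 = 64
i=4: S_4 = 22 + 14*4 = 78
The first 5 terms are: [22, 36, 50, 64, 78]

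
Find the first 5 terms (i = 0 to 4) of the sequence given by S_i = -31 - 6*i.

This is an arithmetic sequence.
i=0: S_0 = -31 + -6*0 = -31
i=1: S_1 = -31 + -6*1 = -37
i=2: S_2 = -31 + -6*2 = -43
i=3: S_3 = -31 + -6*3 = -49
i=4: S_4 = -31 + -6*4 = -55
The first 5 terms are: [-31, -37, -43, -49, -55]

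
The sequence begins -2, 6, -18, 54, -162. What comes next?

Ratios: 6 / -2 = -3.0
This is a geometric sequence with common ratio r = -3.
Next term = -162 * -3 = 486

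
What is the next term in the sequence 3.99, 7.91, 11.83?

Differences: 7.91 - 3.99 = 3.92
This is an arithmetic sequence with common difference d = 3.92.
Next term = 11.83 + 3.92 = 15.75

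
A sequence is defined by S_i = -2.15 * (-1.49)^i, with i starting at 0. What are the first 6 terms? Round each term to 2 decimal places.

This is a geometric sequence.
i=0: S_0 = -2.15 * (-1.49)^0 = -2.15
i=1: S_1 = -2.15 * (-1.49)^1 ≈ 3.2
i=2: S_2 = -2.15 * (-1.49)^2 ≈ -4.77
i=3: S_3 = -2.15 * (-1.49)^3 ≈ 7.11
i=4: S_4 = -2.15 * (-1.49)^4 ≈ -10.6
i=5: S_5 = -2.15 * (-1.49)^5 ≈ 15.79
The first 6 terms are: [-2.15, 3.2, -4.77, 7.11, -10.6, 15.79]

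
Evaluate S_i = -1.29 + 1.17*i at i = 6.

S_6 = -1.29 + 1.17*6 = -1.29 + 7.02 = 5.73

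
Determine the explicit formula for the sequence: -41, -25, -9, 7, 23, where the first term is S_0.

Check differences: -25 - -41 = 16
-9 - -25 = 16
Common difference d = 16.
First term a = -41.
Formula: S_i = -41 + 16*i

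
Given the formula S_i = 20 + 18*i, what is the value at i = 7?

S_7 = 20 + 18*7 = 20 + 126 = 146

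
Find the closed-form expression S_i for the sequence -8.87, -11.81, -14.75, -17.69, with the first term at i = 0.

Check differences: -11.81 - -8.87 = -2.94
-14.75 - -11.81 = -2.94
Common difference d = -2.94.
First term a = -8.87.
Formula: S_i = -8.87 - 2.94*i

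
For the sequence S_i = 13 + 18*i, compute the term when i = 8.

S_8 = 13 + 18*8 = 13 + 144 = 157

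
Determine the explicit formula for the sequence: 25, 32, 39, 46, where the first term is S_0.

Check differences: 32 - 25 = 7
39 - 32 = 7
Common difference d = 7.
First term a = 25.
Formula: S_i = 25 + 7*i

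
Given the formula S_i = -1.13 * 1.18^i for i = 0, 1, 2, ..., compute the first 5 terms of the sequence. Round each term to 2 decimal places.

This is a geometric sequence.
i=0: S_0 = -1.13 * 1.18^0 = -1.13
i=1: S_1 = -1.13 * 1.18^1 ≈ -1.33
i=2: S_2 = -1.13 * 1.18^2 ≈ -1.57
i=3: S_3 = -1.13 * 1.18^3 ≈ -1.86
i=4: S_4 = -1.13 * 1.18^4 ≈ -2.19
The first 5 terms are: [-1.13, -1.33, -1.57, -1.86, -2.19]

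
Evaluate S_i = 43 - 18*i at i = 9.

S_9 = 43 + -18*9 = 43 + -162 = -119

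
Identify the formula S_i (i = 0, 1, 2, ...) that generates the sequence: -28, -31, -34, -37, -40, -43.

Check differences: -31 - -28 = -3
-34 - -31 = -3
Common difference d = -3.
First term a = -28.
Formula: S_i = -28 - 3*i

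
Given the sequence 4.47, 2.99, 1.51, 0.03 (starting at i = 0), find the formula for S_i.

Check differences: 2.99 - 4.47 = -1.48
1.51 - 2.99 = -1.48
Common difference d = -1.48.
First term a = 4.47.
Formula: S_i = 4.47 - 1.48*i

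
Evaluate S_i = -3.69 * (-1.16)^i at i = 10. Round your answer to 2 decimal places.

S_10 = -3.69 * (-1.16)^10 ≈ -3.69 * 4.4114 ≈ -16.28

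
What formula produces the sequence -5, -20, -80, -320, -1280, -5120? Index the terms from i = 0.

Check ratios: -20 / -5 = 4.0
Common ratio r = 4.
First term a = -5.
Formula: S_i = -5 * 4^i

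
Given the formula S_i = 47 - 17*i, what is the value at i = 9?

S_9 = 47 + -17*9 = 47 + -153 = -106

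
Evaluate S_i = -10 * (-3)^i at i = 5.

S_5 = -10 * (-3)^5 = -10 * -243 = 2430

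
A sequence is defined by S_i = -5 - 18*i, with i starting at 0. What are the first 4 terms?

This is an arithmetic sequence.
i=0: S_0 = -5 + -18*0 = -5
i=1: S_1 = -5 + -18*1 = -23
i=2: S_2 = -5 + -18*2 = -41
i=3: S_3 = -5 + -18*3 = -59
The first 4 terms are: [-5, -23, -41, -59]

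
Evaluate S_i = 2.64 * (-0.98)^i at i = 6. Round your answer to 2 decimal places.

S_6 = 2.64 * (-0.98)^6 ≈ 2.64 * 0.8858 ≈ 2.34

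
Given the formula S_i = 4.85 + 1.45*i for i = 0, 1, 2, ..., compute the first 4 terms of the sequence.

This is an arithmetic sequence.
i=0: S_0 = 4.85 + 1.45*0 = 4.85
i=1: S_1 = 4.85 + 1.45*1 = 6.3
i=2: S_2 = 4.85 + 1.45*2 = 7.75
i=3: S_3 = 4.85 + 1.45*3 = 9.2
The first 4 terms are: [4.85, 6.3, 7.75, 9.2]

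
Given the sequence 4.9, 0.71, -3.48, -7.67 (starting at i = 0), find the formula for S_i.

Check differences: 0.71 - 4.9 = -4.19
-3.48 - 0.71 = -4.19
Common difference d = -4.19.
First term a = 4.9.
Formula: S_i = 4.90 - 4.19*i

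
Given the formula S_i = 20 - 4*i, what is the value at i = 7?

S_7 = 20 + -4*7 = 20 + -28 = -8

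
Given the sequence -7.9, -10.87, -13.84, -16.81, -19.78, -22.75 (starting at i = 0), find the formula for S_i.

Check differences: -10.87 - -7.9 = -2.97
-13.84 - -10.87 = -2.97
Common difference d = -2.97.
First term a = -7.9.
Formula: S_i = -7.90 - 2.97*i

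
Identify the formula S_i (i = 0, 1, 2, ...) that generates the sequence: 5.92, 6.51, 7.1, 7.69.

Check differences: 6.51 - 5.92 = 0.59
7.1 - 6.51 = 0.59
Common difference d = 0.59.
First term a = 5.92.
Formula: S_i = 5.92 + 0.59*i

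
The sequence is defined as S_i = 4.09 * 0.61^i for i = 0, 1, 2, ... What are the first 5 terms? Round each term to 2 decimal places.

This is a geometric sequence.
i=0: S_0 = 4.09 * 0.61^0 = 4.09
i=1: S_1 = 4.09 * 0.61^1 ≈ 2.49
i=2: S_2 = 4.09 * 0.61^2 ≈ 1.52
i=3: S_3 = 4.09 * 0.61^3 ≈ 0.93
i=4: S_4 = 4.09 * 0.61^4 ≈ 0.57
The first 5 terms are: [4.09, 2.49, 1.52, 0.93, 0.57]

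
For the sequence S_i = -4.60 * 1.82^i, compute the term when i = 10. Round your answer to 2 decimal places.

S_10 = -4.6 * 1.82^10 ≈ -4.6 * 398.7621 ≈ -1834.31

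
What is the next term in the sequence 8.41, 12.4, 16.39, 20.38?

Differences: 12.4 - 8.41 = 3.99
This is an arithmetic sequence with common difference d = 3.99.
Next term = 20.38 + 3.99 = 24.37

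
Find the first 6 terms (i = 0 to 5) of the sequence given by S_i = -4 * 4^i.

This is a geometric sequence.
i=0: S_0 = -4 * 4^0 = -4
i=1: S_1 = -4 * 4^1 = -16
i=2: S_2 = -4 * 4^2 = -64
i=3: S_3 = -4 * 4^3 = -256
i=4: S_4 = -4 * 4^4 = -1024
i=5: S_5 = -4 * 4^5 = -4096
The first 6 terms are: [-4, -16, -64, -256, -1024, -4096]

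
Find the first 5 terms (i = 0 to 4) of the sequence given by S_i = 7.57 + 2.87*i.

This is an arithmetic sequence.
i=0: S_0 = 7.57 + 2.87*0 = 7.57
i=1: S_1 = 7.57 + 2.87*1 = 10.44
i=2: S_2 = 7.57 + 2.87*2 = 13.31
i=3: S_3 = 7.57 + 2.87*3 = 16.18
i=4: S_4 = 7.57 + 2.87*4 = 19.05
The first 5 terms are: [7.57, 10.44, 13.31, 16.18, 19.05]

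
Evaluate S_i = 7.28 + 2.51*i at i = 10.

S_10 = 7.28 + 2.51*10 = 7.28 + 25.1 = 32.38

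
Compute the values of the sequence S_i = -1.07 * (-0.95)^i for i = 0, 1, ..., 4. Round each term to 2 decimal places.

This is a geometric sequence.
i=0: S_0 = -1.07 * (-0.95)^0 = -1.07
i=1: S_1 = -1.07 * (-0.95)^1 ≈ 1.02
i=2: S_2 = -1.07 * (-0.95)^2 ≈ -0.97
i=3: S_3 = -1.07 * (-0.95)^3 ≈ 0.92
i=4: S_4 = -1.07 * (-0.95)^4 ≈ -0.87
The first 5 terms are: [-1.07, 1.02, -0.97, 0.92, -0.87]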